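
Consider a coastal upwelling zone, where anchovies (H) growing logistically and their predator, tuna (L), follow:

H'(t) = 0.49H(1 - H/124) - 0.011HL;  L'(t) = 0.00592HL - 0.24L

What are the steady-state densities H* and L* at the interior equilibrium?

H* ≈ 40.5, L* ≈ 30

From dL/dt = 0 with L > 0: 0.00592H* = 0.24, so H* = 40.5.
Substitute into dH/dt = 0: 0.49(1 - 40.5/124) = 0.011L*.
The bracket is 0.673, giving L* = 0.33/0.011 = 30.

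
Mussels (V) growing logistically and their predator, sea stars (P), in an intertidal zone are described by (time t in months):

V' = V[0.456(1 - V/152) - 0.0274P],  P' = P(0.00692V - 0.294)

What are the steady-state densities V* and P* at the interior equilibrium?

From dP/dt = 0 with P > 0: 0.00692V* = 0.294, so V* = 42.5.
Substitute into dV/dt = 0: 0.456(1 - 42.5/152) = 0.0274P*.
The bracket is 0.72, giving P* = 0.329/0.0274 = 12.

V* ≈ 42.5, P* ≈ 12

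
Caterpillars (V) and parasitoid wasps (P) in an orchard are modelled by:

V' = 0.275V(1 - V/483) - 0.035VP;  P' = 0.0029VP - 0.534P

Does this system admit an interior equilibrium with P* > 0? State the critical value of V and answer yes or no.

Threshold V = 184; K > 184, so yes, the predator persists.

The predator equation gives dP/dt > 0 only when V > 0.534/0.0029 = 184.
Without the predator, V → K = 483. Since 483 > 184, the predator can invade and persist.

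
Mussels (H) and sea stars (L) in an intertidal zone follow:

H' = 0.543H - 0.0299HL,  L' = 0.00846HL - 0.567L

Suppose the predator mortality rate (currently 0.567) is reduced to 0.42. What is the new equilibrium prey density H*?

At the interior fixed point, setting dL/dt = 0 with L > 0 fixes H* = (predator death rate)/(HL coefficient) — independent of the other coefficients.
With the change, H* = 0.42/0.00846 = 49.6; it falls from 67.

H* ≈ 49.6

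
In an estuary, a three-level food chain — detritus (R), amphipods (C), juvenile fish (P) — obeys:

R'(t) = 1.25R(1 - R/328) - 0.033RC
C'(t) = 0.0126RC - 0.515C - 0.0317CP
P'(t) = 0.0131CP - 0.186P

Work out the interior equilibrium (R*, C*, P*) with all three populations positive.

R* ≈ 205, C* ≈ 14.2, P* ≈ 65.3

From dP/dt = 0: 0.0131C* = 0.186, so C* = 14.2.
From dR/dt = 0: 1.25(1 - R*/328) = 0.033·14.2, giving R* = 328·(1 - 0.375) = 205.
From dC/dt = 0: 0.0126·205 - 0.515 = 0.0317P*, so P* = 2.07/0.0317 = 65.3.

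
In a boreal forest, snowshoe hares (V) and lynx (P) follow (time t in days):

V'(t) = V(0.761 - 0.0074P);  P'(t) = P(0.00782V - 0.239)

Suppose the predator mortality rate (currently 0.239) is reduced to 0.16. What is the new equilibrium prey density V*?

V* ≈ 20.5

At the interior fixed point, setting dP/dt = 0 with P > 0 fixes V* = (predator death rate)/(VP coefficient) — independent of the other coefficients.
With the change, V* = 0.16/0.00782 = 20.5; it falls from 30.6.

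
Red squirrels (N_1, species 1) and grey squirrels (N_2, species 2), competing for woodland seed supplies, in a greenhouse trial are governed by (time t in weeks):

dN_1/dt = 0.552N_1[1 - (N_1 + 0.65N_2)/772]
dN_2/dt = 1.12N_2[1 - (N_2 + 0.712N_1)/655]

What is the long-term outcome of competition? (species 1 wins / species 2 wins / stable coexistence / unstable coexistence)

stable coexistence

Compare the nullcline intercepts: K1/α12 = 772/0.65 = 1190 > K2 = 655; K2/α21 = 655/0.712 = 920 > K1 = 772.
Since both inequalities hold, each species can invade when rare, so the interior equilibrium is stable.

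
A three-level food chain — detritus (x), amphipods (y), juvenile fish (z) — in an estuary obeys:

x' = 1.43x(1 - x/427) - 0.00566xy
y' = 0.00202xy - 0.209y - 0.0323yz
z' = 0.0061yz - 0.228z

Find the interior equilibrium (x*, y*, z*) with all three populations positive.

From dz/dt = 0: 0.0061y* = 0.228, so y* = 37.4.
From dx/dt = 0: 1.43(1 - x*/427) = 0.00566·37.4, giving x* = 427·(1 - 0.148) = 364.
From dy/dt = 0: 0.00202·364 - 0.209 = 0.0323z*, so z* = 0.526/0.0323 = 16.3.

x* ≈ 364, y* ≈ 37.4, z* ≈ 16.3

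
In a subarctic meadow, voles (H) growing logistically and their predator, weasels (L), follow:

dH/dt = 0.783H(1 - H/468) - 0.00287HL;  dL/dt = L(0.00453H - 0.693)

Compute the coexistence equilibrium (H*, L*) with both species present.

From dL/dt = 0 with L > 0: 0.00453H* = 0.693, so H* = 153.
Substitute into dH/dt = 0: 0.783(1 - 153/468) = 0.00287L*.
The bracket is 0.673, giving L* = 0.527/0.00287 = 184.

H* ≈ 153, L* ≈ 184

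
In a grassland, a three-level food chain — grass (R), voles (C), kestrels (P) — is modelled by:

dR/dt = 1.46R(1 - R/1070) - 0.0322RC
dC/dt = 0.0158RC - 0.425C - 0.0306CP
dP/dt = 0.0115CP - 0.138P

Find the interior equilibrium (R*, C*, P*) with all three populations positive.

From dP/dt = 0: 0.0115C* = 0.138, so C* = 12.
From dR/dt = 0: 1.46(1 - R*/1070) = 0.0322·12, giving R* = 1070·(1 - 0.265) = 787.
From dC/dt = 0: 0.0158·787 - 0.425 = 0.0306P*, so P* = 12/0.0306 = 392.

R* ≈ 787, C* ≈ 12, P* ≈ 392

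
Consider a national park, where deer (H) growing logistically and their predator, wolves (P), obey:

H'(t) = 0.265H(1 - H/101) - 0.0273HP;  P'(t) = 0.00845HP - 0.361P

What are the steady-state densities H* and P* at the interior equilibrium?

From dP/dt = 0 with P > 0: 0.00845H* = 0.361, so H* = 42.7.
Substitute into dH/dt = 0: 0.265(1 - 42.7/101) = 0.0273P*.
The bracket is 0.577, giving P* = 0.153/0.0273 = 5.6.

H* ≈ 42.7, P* ≈ 5.6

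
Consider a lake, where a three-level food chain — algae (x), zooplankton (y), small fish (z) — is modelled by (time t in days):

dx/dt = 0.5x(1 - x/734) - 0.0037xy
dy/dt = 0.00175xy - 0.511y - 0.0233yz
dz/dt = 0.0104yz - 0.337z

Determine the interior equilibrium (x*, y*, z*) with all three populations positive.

From dz/dt = 0: 0.0104y* = 0.337, so y* = 32.4.
From dx/dt = 0: 0.5(1 - x*/734) = 0.0037·32.4, giving x* = 734·(1 - 0.24) = 558.
From dy/dt = 0: 0.00175·558 - 0.511 = 0.0233z*, so z* = 0.465/0.0233 = 20.

x* ≈ 558, y* ≈ 32.4, z* ≈ 20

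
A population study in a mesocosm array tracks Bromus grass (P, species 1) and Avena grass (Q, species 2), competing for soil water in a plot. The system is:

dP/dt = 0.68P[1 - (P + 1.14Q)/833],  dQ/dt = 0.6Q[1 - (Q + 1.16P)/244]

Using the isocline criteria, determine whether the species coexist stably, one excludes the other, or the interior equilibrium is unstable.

species 1 excludes species 2

Compare the nullcline intercepts: K1/α12 = 833/1.14 = 731 > K2 = 244; K2/α21 = 244/1.16 = 210 < K1 = 833.
Since the inequalities point opposite ways, species 1 can invade but species 2 cannot.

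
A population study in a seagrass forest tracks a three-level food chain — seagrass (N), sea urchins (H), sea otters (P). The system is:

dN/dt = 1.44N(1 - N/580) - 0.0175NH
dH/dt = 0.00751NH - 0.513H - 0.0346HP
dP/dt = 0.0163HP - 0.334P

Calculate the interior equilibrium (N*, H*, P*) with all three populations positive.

From dP/dt = 0: 0.0163H* = 0.334, so H* = 20.5.
From dN/dt = 0: 1.44(1 - N*/580) = 0.0175·20.5, giving N* = 580·(1 - 0.249) = 436.
From dH/dt = 0: 0.00751·436 - 0.513 = 0.0346P*, so P* = 2.76/0.0346 = 79.7.

N* ≈ 436, H* ≈ 20.5, P* ≈ 79.7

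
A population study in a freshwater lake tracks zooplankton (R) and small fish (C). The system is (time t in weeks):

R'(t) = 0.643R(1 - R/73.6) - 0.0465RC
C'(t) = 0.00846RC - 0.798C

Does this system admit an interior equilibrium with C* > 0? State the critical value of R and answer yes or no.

The predator equation gives dC/dt > 0 only when R > 0.798/0.00846 = 94.3.
Without the predator, R → K = 73.6. Since 73.6 < 94.3, the predator cannot invade.

Threshold R = 94.3; K < 94.3, so no, the predator goes extinct.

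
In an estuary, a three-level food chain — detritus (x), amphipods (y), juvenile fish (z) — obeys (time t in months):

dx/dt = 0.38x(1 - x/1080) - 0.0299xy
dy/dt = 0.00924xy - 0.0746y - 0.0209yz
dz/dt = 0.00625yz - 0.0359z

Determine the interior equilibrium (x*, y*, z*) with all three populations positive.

From dz/dt = 0: 0.00625y* = 0.0359, so y* = 5.74.
From dx/dt = 0: 0.38(1 - x*/1080) = 0.0299·5.74, giving x* = 1080·(1 - 0.452) = 592.
From dy/dt = 0: 0.00924·592 - 0.0746 = 0.0209z*, so z* = 5.39/0.0209 = 258.

x* ≈ 592, y* ≈ 5.74, z* ≈ 258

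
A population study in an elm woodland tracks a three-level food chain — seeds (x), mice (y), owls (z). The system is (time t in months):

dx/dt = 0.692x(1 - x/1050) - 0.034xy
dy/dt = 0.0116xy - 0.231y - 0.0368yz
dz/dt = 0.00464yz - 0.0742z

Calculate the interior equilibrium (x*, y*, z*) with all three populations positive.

x* ≈ 225, y* ≈ 16, z* ≈ 64.7

From dz/dt = 0: 0.00464y* = 0.0742, so y* = 16.
From dx/dt = 0: 0.692(1 - x*/1050) = 0.034·16, giving x* = 1050·(1 - 0.786) = 225.
From dy/dt = 0: 0.0116·225 - 0.231 = 0.0368z*, so z* = 2.38/0.0368 = 64.7.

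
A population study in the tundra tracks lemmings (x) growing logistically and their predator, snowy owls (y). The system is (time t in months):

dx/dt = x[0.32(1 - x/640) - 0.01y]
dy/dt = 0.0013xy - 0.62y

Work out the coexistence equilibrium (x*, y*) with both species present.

x* ≈ 477, y* ≈ 8.15

From dy/dt = 0 with y > 0: 0.0013x* = 0.62, so x* = 477.
Substitute into dx/dt = 0: 0.32(1 - 477/640) = 0.01y*.
The bracket is 0.255, giving y* = 0.0815/0.01 = 8.15.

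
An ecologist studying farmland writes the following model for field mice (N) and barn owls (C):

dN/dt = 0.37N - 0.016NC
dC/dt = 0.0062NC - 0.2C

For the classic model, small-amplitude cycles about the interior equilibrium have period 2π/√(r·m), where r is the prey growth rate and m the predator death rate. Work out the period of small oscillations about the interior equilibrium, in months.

T ≈ 23.1 months

Here r = 0.37 and m = 0.2, so r·m = 0.074.
ω = √0.074 = 0.272 per month, hence T = 2π/ω ≈ 23.1 months.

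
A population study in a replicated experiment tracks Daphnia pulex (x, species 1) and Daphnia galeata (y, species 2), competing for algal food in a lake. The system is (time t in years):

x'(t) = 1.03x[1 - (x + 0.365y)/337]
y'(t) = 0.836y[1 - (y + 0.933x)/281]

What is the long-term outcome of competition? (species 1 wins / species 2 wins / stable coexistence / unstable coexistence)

species 1 excludes species 2

Compare the nullcline intercepts: K1/α12 = 337/0.365 = 923 > K2 = 281; K2/α21 = 281/0.933 = 301 < K1 = 337.
Since the inequalities point opposite ways, species 1 can invade but species 2 cannot.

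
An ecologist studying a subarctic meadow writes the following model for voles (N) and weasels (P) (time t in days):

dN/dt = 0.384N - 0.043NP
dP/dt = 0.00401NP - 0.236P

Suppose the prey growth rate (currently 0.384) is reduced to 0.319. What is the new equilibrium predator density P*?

P* ≈ 7.42

At the interior fixed point, setting dN/dt = 0 with N > 0 fixes P* = (prey growth rate)/(NP coefficient) — independent of the other coefficients.
With the change, P* = 0.319/0.043 = 7.42; it falls from 8.93.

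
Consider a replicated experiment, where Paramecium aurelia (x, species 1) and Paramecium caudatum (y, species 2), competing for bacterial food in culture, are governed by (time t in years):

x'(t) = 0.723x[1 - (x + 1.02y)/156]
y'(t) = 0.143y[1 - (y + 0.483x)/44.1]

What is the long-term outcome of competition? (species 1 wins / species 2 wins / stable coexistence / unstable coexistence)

species 1 excludes species 2

Compare the nullcline intercepts: K1/α12 = 156/1.02 = 153 > K2 = 44.1; K2/α21 = 44.1/0.483 = 91.3 < K1 = 156.
Since the inequalities point opposite ways, species 1 can invade but species 2 cannot.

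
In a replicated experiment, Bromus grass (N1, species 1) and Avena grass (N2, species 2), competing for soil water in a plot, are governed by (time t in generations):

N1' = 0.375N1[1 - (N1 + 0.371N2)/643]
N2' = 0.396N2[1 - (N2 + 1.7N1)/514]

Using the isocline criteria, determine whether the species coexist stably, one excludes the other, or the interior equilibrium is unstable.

Compare the nullcline intercepts: K1/α12 = 643/0.371 = 1730 > K2 = 514; K2/α21 = 514/1.7 = 302 < K1 = 643.
Since the inequalities point opposite ways, species 1 can invade but species 2 cannot.

species 1 excludes species 2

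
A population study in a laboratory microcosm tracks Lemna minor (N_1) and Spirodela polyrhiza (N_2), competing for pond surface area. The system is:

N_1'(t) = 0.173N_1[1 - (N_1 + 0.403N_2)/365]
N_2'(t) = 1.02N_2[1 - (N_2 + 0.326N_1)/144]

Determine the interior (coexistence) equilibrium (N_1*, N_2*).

Setting both brackets to zero gives the nullclines N_1 + 0.403N_2 = 365 and 0.326N_1 + N_2 = 144.
Substituting N_2 = 144 - 0.326N_1 into the first: N_1(1 - 0.403·0.326) = 365 - 0.403·144.
So N_1* = 307/0.869 = 353, and then N_2* = 144 - 0.326·353 = 28.8.

N_1* ≈ 353, N_2* ≈ 28.8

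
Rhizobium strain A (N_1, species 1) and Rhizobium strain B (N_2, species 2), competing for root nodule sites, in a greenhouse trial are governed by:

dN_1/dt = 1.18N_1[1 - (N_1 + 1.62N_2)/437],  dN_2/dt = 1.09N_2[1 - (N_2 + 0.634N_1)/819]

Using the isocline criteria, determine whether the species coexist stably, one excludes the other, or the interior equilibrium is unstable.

species 2 excludes species 1

Compare the nullcline intercepts: K1/α12 = 437/1.62 = 270 < K2 = 819; K2/α21 = 819/0.634 = 1290 > K1 = 437.
Since the inequalities point opposite ways, species 2 can invade but species 1 cannot.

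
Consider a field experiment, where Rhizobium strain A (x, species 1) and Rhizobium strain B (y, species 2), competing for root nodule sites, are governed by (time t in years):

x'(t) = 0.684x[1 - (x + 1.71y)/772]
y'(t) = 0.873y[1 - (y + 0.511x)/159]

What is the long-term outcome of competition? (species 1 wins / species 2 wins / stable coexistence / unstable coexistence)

species 1 excludes species 2

Compare the nullcline intercepts: K1/α12 = 772/1.71 = 451 > K2 = 159; K2/α21 = 159/0.511 = 311 < K1 = 772.
Since the inequalities point opposite ways, species 1 can invade but species 2 cannot.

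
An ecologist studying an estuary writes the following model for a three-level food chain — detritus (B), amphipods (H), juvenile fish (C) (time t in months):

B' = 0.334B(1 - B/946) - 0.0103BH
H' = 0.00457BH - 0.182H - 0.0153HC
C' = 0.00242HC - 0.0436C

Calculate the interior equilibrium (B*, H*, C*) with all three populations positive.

B* ≈ 420, H* ≈ 18, C* ≈ 114

From dC/dt = 0: 0.00242H* = 0.0436, so H* = 18.
From dB/dt = 0: 0.334(1 - B*/946) = 0.0103·18, giving B* = 946·(1 - 0.556) = 420.
From dH/dt = 0: 0.00457·420 - 0.182 = 0.0153C*, so C* = 1.74/0.0153 = 114.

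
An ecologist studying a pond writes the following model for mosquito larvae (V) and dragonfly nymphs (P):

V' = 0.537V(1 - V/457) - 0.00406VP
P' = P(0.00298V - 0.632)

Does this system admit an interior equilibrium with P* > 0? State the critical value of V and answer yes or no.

Threshold V = 212; K > 212, so yes, the predator persists.

The predator equation gives dP/dt > 0 only when V > 0.632/0.00298 = 212.
Without the predator, V → K = 457. Since 457 > 212, the predator can invade and persist.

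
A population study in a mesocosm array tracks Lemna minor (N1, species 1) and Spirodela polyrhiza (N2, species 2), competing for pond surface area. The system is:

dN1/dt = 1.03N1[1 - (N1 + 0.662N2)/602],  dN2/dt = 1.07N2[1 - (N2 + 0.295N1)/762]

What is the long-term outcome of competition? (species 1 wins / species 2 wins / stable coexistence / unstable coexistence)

Compare the nullcline intercepts: K1/α12 = 602/0.662 = 909 > K2 = 762; K2/α21 = 762/0.295 = 2580 > K1 = 602.
Since both inequalities hold, each species can invade when rare, so the interior equilibrium is stable.

stable coexistence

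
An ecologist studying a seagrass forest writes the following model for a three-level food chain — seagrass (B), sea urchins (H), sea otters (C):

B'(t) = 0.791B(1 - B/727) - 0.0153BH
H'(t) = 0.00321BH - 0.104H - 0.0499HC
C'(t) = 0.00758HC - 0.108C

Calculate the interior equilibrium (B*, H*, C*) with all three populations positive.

B* ≈ 527, H* ≈ 14.2, C* ≈ 31.8

From dC/dt = 0: 0.00758H* = 0.108, so H* = 14.2.
From dB/dt = 0: 0.791(1 - B*/727) = 0.0153·14.2, giving B* = 727·(1 - 0.276) = 527.
From dH/dt = 0: 0.00321·527 - 0.104 = 0.0499C*, so C* = 1.59/0.0499 = 31.8.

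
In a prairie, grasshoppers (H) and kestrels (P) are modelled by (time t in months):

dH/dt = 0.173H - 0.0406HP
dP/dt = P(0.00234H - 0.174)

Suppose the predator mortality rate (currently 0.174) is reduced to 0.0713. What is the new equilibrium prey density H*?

H* ≈ 30.5

At the interior fixed point, setting dP/dt = 0 with P > 0 fixes H* = (predator death rate)/(HP coefficient) — independent of the other coefficients.
With the change, H* = 0.0713/0.00234 = 30.5; it falls from 74.4.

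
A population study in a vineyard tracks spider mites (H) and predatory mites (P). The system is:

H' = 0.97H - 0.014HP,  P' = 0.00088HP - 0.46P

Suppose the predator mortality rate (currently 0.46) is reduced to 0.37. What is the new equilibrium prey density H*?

At the interior fixed point, setting dP/dt = 0 with P > 0 fixes H* = (predator death rate)/(HP coefficient) — independent of the other coefficients.
With the change, H* = 0.37/0.00088 = 420; it falls from 523.

H* ≈ 420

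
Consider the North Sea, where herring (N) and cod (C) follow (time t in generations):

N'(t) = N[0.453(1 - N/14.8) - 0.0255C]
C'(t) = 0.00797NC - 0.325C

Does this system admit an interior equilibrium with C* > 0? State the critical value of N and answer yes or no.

Threshold N = 40.8; K < 40.8, so no, the predator goes extinct.

The predator equation gives dC/dt > 0 only when N > 0.325/0.00797 = 40.8.
Without the predator, N → K = 14.8. Since 14.8 < 40.8, the predator cannot invade.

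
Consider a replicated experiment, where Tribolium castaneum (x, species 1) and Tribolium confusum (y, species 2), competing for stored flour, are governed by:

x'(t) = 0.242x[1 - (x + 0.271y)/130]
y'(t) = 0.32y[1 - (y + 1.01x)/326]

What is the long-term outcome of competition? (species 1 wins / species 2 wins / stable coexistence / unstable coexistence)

stable coexistence

Compare the nullcline intercepts: K1/α12 = 130/0.271 = 480 > K2 = 326; K2/α21 = 326/1.01 = 323 > K1 = 130.
Since both inequalities hold, each species can invade when rare, so the interior equilibrium is stable.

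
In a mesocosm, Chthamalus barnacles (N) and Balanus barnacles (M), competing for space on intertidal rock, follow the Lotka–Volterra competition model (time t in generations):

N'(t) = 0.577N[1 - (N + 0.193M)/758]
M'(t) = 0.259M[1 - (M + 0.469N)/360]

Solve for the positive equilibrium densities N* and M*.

Setting both brackets to zero gives the nullclines N + 0.193M = 758 and 0.469N + M = 360.
Substituting M = 360 - 0.469N into the first: N(1 - 0.193·0.469) = 758 - 0.193·360.
So N* = 689/0.909 = 757, and then M* = 360 - 0.469·757 = 4.95.

N* ≈ 757, M* ≈ 4.95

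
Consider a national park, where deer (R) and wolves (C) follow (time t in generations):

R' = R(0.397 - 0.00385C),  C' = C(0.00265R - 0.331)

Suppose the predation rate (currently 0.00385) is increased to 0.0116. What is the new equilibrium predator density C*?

C* ≈ 34.2

At the interior fixed point, setting dR/dt = 0 with R > 0 fixes C* = (prey growth rate)/(RC coefficient) — independent of the other coefficients.
With the change, C* = 0.397/0.0116 = 34.2; it falls from 103.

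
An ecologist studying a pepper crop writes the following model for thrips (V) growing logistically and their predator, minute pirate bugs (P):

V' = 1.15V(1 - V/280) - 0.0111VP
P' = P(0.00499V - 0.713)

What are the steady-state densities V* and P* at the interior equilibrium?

V* ≈ 143, P* ≈ 50.7

From dP/dt = 0 with P > 0: 0.00499V* = 0.713, so V* = 143.
Substitute into dV/dt = 0: 1.15(1 - 143/280) = 0.0111P*.
The bracket is 0.49, giving P* = 0.563/0.0111 = 50.7.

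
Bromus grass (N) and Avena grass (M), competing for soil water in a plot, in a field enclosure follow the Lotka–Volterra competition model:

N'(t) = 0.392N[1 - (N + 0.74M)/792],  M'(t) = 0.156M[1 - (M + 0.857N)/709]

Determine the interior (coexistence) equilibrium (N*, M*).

Setting both brackets to zero gives the nullclines N + 0.74M = 792 and 0.857N + M = 709.
Substituting M = 709 - 0.857N into the first: N(1 - 0.74·0.857) = 792 - 0.74·709.
So N* = 267/0.366 = 731, and then M* = 709 - 0.857·731 = 82.7.

N* ≈ 731, M* ≈ 82.7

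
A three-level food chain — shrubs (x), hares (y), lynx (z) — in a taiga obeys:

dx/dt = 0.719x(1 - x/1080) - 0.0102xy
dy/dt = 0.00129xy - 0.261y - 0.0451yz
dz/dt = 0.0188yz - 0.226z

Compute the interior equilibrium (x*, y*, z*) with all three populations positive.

x* ≈ 896, y* ≈ 12, z* ≈ 19.8

From dz/dt = 0: 0.0188y* = 0.226, so y* = 12.
From dx/dt = 0: 0.719(1 - x*/1080) = 0.0102·12, giving x* = 1080·(1 - 0.171) = 896.
From dy/dt = 0: 0.00129·896 - 0.261 = 0.0451z*, so z* = 0.895/0.0451 = 19.8.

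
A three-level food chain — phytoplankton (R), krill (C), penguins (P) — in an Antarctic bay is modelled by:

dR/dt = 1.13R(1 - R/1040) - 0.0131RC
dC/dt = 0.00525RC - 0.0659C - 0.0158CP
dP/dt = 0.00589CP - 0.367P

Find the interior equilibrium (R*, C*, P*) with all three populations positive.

From dP/dt = 0: 0.00589C* = 0.367, so C* = 62.3.
From dR/dt = 0: 1.13(1 - R*/1040) = 0.0131·62.3, giving R* = 1040·(1 - 0.722) = 289.
From dC/dt = 0: 0.00525·289 - 0.0659 = 0.0158P*, so P* = 1.45/0.0158 = 91.8.

R* ≈ 289, C* ≈ 62.3, P* ≈ 91.8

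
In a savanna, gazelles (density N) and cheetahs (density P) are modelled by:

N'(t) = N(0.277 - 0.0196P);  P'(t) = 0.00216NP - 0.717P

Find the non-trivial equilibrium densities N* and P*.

Set dP/dt = 0 with P > 0: 0.00216N - 0.717 = 0, so N* = 0.717/0.00216 = 332.
Set dN/dt = 0 with N > 0: 0.277 - 0.0196P = 0, so P* = 0.277/0.0196 = 14.1.

N* ≈ 332, P* ≈ 14.1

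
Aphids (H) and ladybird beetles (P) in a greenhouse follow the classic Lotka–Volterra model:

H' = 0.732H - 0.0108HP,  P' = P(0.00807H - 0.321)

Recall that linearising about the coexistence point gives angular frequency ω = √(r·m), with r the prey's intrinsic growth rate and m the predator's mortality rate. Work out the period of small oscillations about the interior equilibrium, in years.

T ≈ 13 years

Here r = 0.732 and m = 0.321, so r·m = 0.235.
ω = √0.235 = 0.485 per year, hence T = 2π/ω ≈ 13 years.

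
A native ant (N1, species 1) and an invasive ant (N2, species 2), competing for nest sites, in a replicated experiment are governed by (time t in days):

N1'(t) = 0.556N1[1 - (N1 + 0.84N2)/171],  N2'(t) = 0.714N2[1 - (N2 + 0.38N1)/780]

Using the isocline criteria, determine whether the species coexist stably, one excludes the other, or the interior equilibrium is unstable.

species 2 excludes species 1

Compare the nullcline intercepts: K1/α12 = 171/0.84 = 204 < K2 = 780; K2/α21 = 780/0.38 = 2050 > K1 = 171.
Since the inequalities point opposite ways, species 2 can invade but species 1 cannot.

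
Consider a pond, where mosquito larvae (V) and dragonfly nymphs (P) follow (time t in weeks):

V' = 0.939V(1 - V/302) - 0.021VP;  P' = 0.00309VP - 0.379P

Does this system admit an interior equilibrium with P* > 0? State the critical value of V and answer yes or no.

The predator equation gives dP/dt > 0 only when V > 0.379/0.00309 = 123.
Without the predator, V → K = 302. Since 302 > 123, the predator can invade and persist.

Threshold V = 123; K > 123, so yes, the predator persists.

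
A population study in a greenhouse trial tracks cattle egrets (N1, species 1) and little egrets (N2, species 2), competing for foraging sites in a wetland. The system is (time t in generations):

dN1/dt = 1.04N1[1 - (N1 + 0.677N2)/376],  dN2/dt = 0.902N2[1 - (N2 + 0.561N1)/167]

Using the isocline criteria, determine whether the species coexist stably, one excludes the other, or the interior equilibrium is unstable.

species 1 excludes species 2

Compare the nullcline intercepts: K1/α12 = 376/0.677 = 555 > K2 = 167; K2/α21 = 167/0.561 = 298 < K1 = 376.
Since the inequalities point opposite ways, species 1 can invade but species 2 cannot.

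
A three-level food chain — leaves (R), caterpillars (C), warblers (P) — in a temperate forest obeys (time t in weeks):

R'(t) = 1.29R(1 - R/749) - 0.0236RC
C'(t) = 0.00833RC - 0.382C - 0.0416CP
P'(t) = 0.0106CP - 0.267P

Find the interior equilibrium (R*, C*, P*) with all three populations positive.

From dP/dt = 0: 0.0106C* = 0.267, so C* = 25.2.
From dR/dt = 0: 1.29(1 - R*/749) = 0.0236·25.2, giving R* = 749·(1 - 0.461) = 404.
From dC/dt = 0: 0.00833·404 - 0.382 = 0.0416P*, so P* = 2.98/0.0416 = 71.7.

R* ≈ 404, C* ≈ 25.2, P* ≈ 71.7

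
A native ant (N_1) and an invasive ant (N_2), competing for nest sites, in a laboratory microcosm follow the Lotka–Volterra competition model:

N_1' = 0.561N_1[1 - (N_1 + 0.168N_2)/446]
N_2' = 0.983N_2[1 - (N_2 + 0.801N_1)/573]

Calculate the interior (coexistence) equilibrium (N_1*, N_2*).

Setting both brackets to zero gives the nullclines N_1 + 0.168N_2 = 446 and 0.801N_1 + N_2 = 573.
Substituting N_2 = 573 - 0.801N_1 into the first: N_1(1 - 0.168·0.801) = 446 - 0.168·573.
So N_1* = 350/0.865 = 404, and then N_2* = 573 - 0.801·404 = 249.

N_1* ≈ 404, N_2* ≈ 249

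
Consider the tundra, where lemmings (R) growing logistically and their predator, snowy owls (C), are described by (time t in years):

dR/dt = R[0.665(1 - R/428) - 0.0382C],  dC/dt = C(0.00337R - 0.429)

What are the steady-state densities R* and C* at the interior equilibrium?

R* ≈ 127, C* ≈ 12.2

From dC/dt = 0 with C > 0: 0.00337R* = 0.429, so R* = 127.
Substitute into dR/dt = 0: 0.665(1 - 127/428) = 0.0382C*.
The bracket is 0.703, giving C* = 0.467/0.0382 = 12.2.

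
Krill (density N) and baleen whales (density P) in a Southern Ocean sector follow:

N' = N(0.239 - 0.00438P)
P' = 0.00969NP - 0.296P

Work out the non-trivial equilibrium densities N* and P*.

Set dP/dt = 0 with P > 0: 0.00969N - 0.296 = 0, so N* = 0.296/0.00969 = 30.5.
Set dN/dt = 0 with N > 0: 0.239 - 0.00438P = 0, so P* = 0.239/0.00438 = 54.6.

N* ≈ 30.5, P* ≈ 54.6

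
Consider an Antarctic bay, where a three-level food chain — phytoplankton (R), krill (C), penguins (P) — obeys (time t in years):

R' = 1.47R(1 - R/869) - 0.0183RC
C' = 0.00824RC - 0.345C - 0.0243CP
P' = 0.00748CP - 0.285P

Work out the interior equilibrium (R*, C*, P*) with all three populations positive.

R* ≈ 457, C* ≈ 38.1, P* ≈ 141

From dP/dt = 0: 0.00748C* = 0.285, so C* = 38.1.
From dR/dt = 0: 1.47(1 - R*/869) = 0.0183·38.1, giving R* = 869·(1 - 0.474) = 457.
From dC/dt = 0: 0.00824·457 - 0.345 = 0.0243P*, so P* = 3.42/0.0243 = 141.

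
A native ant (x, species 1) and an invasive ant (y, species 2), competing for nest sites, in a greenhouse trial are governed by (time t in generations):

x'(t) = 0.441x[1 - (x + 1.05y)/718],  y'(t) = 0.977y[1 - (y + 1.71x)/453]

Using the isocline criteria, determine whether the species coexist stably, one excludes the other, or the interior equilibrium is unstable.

Compare the nullcline intercepts: K1/α12 = 718/1.05 = 684 > K2 = 453; K2/α21 = 453/1.71 = 265 < K1 = 718.
Since the inequalities point opposite ways, species 1 can invade but species 2 cannot.

species 1 excludes species 2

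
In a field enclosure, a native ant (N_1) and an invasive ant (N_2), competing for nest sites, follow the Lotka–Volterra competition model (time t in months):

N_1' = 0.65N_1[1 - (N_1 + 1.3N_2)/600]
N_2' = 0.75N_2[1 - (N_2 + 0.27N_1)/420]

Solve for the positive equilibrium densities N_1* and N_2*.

Setting both brackets to zero gives the nullclines N_1 + 1.3N_2 = 600 and 0.27N_1 + N_2 = 420.
Substituting N_2 = 420 - 0.27N_1 into the first: N_1(1 - 1.3·0.27) = 600 - 1.3·420.
So N_1* = 54/0.649 = 83.2, and then N_2* = 420 - 0.27·83.2 = 398.

N_1* ≈ 83.2, N_2* ≈ 398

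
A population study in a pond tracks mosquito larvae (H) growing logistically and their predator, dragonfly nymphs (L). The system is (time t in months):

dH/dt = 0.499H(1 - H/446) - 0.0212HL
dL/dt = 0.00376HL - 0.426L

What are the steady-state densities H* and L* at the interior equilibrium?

From dL/dt = 0 with L > 0: 0.00376H* = 0.426, so H* = 113.
Substitute into dH/dt = 0: 0.499(1 - 113/446) = 0.0212L*.
The bracket is 0.746, giving L* = 0.372/0.0212 = 17.6.

H* ≈ 113, L* ≈ 17.6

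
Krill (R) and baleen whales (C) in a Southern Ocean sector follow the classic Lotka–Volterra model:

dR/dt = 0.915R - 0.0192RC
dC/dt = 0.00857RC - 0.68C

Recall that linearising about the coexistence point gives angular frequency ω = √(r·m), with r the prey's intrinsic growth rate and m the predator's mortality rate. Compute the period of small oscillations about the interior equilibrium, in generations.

Here r = 0.915 and m = 0.68, so r·m = 0.622.
ω = √0.622 = 0.789 per generation, hence T = 2π/ω ≈ 7.97 generations.

T ≈ 7.97 generations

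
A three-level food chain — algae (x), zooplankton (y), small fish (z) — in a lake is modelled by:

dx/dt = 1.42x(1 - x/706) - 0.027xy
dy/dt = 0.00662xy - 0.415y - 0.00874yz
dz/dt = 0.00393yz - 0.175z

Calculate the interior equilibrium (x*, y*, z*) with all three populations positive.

x* ≈ 108, y* ≈ 44.5, z* ≈ 34.5

From dz/dt = 0: 0.00393y* = 0.175, so y* = 44.5.
From dx/dt = 0: 1.42(1 - x*/706) = 0.027·44.5, giving x* = 706·(1 - 0.847) = 108.
From dy/dt = 0: 0.00662·108 - 0.415 = 0.00874z*, so z* = 0.302/0.00874 = 34.5.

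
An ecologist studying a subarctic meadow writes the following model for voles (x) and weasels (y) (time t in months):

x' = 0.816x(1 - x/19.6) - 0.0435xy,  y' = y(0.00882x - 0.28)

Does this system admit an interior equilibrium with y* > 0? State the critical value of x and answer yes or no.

Threshold x = 31.7; K < 31.7, so no, the predator goes extinct.

The predator equation gives dy/dt > 0 only when x > 0.28/0.00882 = 31.7.
Without the predator, x → K = 19.6. Since 19.6 < 31.7, the predator cannot invade.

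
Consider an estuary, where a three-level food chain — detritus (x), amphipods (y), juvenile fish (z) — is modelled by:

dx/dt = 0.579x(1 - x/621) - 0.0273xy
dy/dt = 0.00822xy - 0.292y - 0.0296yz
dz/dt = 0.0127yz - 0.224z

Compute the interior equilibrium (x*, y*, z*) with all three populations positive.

x* ≈ 105, y* ≈ 17.6, z* ≈ 19.2

From dz/dt = 0: 0.0127y* = 0.224, so y* = 17.6.
From dx/dt = 0: 0.579(1 - x*/621) = 0.0273·17.6, giving x* = 621·(1 - 0.832) = 105.
From dy/dt = 0: 0.00822·105 - 0.292 = 0.0296z*, so z* = 0.567/0.0296 = 19.2.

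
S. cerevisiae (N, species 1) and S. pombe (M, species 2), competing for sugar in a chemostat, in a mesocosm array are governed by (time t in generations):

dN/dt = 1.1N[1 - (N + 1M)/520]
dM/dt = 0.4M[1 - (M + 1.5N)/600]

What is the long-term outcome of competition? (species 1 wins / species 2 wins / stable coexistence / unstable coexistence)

Compare the nullcline intercepts: K1/α12 = 520/1 = 520 < K2 = 600; K2/α21 = 600/1.5 = 400 < K1 = 520.
Since both are reversed, neither can invade when rare; the interior point is a saddle.

unstable coexistence (outcome depends on initial conditions)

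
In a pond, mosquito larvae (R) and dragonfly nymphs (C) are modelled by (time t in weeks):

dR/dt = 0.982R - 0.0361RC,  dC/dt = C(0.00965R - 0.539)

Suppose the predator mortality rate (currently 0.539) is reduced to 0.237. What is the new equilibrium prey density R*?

At the interior fixed point, setting dC/dt = 0 with C > 0 fixes R* = (predator death rate)/(RC coefficient) — independent of the other coefficients.
With the change, R* = 0.237/0.00965 = 24.6; it falls from 55.9.

R* ≈ 24.6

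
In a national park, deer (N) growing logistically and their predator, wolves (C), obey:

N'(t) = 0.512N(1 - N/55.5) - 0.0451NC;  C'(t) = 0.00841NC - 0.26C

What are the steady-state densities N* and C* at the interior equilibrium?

N* ≈ 30.9, C* ≈ 5.03

From dC/dt = 0 with C > 0: 0.00841N* = 0.26, so N* = 30.9.
Substitute into dN/dt = 0: 0.512(1 - 30.9/55.5) = 0.0451C*.
The bracket is 0.443, giving C* = 0.227/0.0451 = 5.03.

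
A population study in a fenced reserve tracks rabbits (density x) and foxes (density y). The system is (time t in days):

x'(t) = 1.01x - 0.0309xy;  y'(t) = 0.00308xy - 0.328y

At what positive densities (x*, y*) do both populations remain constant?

Set dy/dt = 0 with y > 0: 0.00308x - 0.328 = 0, so x* = 0.328/0.00308 = 106.
Set dx/dt = 0 with x > 0: 1.01 - 0.0309y = 0, so y* = 1.01/0.0309 = 32.7.

x* ≈ 106, y* ≈ 32.7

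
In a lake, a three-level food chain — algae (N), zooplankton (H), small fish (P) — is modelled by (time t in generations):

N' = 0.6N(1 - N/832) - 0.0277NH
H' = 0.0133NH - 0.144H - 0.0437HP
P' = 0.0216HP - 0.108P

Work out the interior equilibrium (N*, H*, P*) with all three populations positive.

N* ≈ 640, H* ≈ 5, P* ≈ 191

From dP/dt = 0: 0.0216H* = 0.108, so H* = 5.
From dN/dt = 0: 0.6(1 - N*/832) = 0.0277·5, giving N* = 832·(1 - 0.231) = 640.
From dH/dt = 0: 0.0133·640 - 0.144 = 0.0437P*, so P* = 8.37/0.0437 = 191.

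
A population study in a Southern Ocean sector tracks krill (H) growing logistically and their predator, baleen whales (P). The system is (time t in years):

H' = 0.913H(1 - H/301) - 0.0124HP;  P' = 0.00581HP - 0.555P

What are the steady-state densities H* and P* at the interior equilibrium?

H* ≈ 95.5, P* ≈ 50.3

From dP/dt = 0 with P > 0: 0.00581H* = 0.555, so H* = 95.5.
Substitute into dH/dt = 0: 0.913(1 - 95.5/301) = 0.0124P*.
The bracket is 0.683, giving P* = 0.623/0.0124 = 50.3.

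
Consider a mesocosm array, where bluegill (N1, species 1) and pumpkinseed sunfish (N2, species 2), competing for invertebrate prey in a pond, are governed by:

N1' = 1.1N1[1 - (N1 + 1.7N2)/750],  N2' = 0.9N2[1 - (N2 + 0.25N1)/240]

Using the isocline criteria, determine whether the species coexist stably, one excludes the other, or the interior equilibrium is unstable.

stable coexistence

Compare the nullcline intercepts: K1/α12 = 750/1.7 = 441 > K2 = 240; K2/α21 = 240/0.25 = 960 > K1 = 750.
Since both inequalities hold, each species can invade when rare, so the interior equilibrium is stable.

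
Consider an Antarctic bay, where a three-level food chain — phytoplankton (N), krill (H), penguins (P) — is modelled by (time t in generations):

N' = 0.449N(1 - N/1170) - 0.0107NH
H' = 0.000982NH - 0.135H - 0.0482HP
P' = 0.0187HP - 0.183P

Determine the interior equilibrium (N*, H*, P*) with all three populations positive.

From dP/dt = 0: 0.0187H* = 0.183, so H* = 9.79.
From dN/dt = 0: 0.449(1 - N*/1170) = 0.0107·9.79, giving N* = 1170·(1 - 0.233) = 897.
From dH/dt = 0: 0.000982·897 - 0.135 = 0.0482P*, so P* = 0.746/0.0482 = 15.5.

N* ≈ 897, H* ≈ 9.79, P* ≈ 15.5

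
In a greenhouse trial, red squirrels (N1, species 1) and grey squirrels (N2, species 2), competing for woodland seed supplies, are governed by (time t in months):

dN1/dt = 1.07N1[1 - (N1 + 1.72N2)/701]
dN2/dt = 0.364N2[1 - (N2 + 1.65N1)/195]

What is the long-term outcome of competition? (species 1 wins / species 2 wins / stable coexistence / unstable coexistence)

Compare the nullcline intercepts: K1/α12 = 701/1.72 = 408 > K2 = 195; K2/α21 = 195/1.65 = 118 < K1 = 701.
Since the inequalities point opposite ways, species 1 can invade but species 2 cannot.

species 1 excludes species 2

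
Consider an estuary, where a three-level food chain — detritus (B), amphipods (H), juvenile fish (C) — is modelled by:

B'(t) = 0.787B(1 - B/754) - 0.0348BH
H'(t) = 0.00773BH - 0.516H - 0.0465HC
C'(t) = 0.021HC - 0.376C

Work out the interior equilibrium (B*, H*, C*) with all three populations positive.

B* ≈ 157, H* ≈ 17.9, C* ≈ 15

From dC/dt = 0: 0.021H* = 0.376, so H* = 17.9.
From dB/dt = 0: 0.787(1 - B*/754) = 0.0348·17.9, giving B* = 754·(1 - 0.792) = 157.
From dH/dt = 0: 0.00773·157 - 0.516 = 0.0465C*, so C* = 0.698/0.0465 = 15.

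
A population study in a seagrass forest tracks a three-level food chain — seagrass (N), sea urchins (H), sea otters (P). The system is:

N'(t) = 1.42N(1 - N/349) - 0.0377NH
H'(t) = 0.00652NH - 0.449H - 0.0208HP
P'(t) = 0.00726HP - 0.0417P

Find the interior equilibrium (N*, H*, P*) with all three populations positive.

From dP/dt = 0: 0.00726H* = 0.0417, so H* = 5.74.
From dN/dt = 0: 1.42(1 - N*/349) = 0.0377·5.74, giving N* = 349·(1 - 0.152) = 296.
From dH/dt = 0: 0.00652·296 - 0.449 = 0.0208P*, so P* = 1.48/0.0208 = 71.1.

N* ≈ 296, H* ≈ 5.74, P* ≈ 71.1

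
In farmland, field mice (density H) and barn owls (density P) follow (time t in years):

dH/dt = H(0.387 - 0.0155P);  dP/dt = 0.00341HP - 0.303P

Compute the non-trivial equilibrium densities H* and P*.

H* ≈ 88.9, P* ≈ 25

Set dP/dt = 0 with P > 0: 0.00341H - 0.303 = 0, so H* = 0.303/0.00341 = 88.9.
Set dH/dt = 0 with H > 0: 0.387 - 0.0155P = 0, so P* = 0.387/0.0155 = 25.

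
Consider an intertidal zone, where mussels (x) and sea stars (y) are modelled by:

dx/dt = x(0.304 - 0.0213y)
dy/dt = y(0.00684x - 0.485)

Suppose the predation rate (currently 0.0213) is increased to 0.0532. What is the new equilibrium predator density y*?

At the interior fixed point, setting dx/dt = 0 with x > 0 fixes y* = (prey growth rate)/(xy coefficient) — independent of the other coefficients.
With the change, y* = 0.304/0.0532 = 5.71; it falls from 14.3.

y* ≈ 5.71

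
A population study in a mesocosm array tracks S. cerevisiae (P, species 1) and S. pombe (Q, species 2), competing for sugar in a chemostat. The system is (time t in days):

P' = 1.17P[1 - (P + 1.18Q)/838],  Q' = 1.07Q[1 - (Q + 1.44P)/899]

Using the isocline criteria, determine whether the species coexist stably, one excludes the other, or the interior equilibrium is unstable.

unstable coexistence (outcome depends on initial conditions)

Compare the nullcline intercepts: K1/α12 = 838/1.18 = 710 < K2 = 899; K2/α21 = 899/1.44 = 624 < K1 = 838.
Since both are reversed, neither can invade when rare; the interior point is a saddle.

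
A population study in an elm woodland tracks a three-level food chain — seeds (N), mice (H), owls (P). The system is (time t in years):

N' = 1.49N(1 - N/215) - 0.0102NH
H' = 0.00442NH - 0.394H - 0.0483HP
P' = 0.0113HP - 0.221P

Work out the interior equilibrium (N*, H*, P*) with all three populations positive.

From dP/dt = 0: 0.0113H* = 0.221, so H* = 19.6.
From dN/dt = 0: 1.49(1 - N*/215) = 0.0102·19.6, giving N* = 215·(1 - 0.134) = 186.
From dH/dt = 0: 0.00442·186 - 0.394 = 0.0483P*, so P* = 0.429/0.0483 = 8.88.

N* ≈ 186, H* ≈ 19.6, P* ≈ 8.88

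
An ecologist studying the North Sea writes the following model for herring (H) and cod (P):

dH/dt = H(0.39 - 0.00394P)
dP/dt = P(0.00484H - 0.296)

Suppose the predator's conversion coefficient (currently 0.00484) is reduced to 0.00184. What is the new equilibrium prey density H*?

H* ≈ 161

At the interior fixed point, setting dP/dt = 0 with P > 0 fixes H* = (predator death rate)/(HP coefficient) — independent of the other coefficients.
With the change, H* = 0.296/0.00184 = 161; it rises from 61.2.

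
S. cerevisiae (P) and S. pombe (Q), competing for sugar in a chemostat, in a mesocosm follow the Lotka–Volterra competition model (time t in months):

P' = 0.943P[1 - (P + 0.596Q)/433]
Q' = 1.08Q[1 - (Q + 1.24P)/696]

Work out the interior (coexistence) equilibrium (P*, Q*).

P* ≈ 69.7, Q* ≈ 610

Setting both brackets to zero gives the nullclines P + 0.596Q = 433 and 1.24P + Q = 696.
Substituting Q = 696 - 1.24P into the first: P(1 - 0.596·1.24) = 433 - 0.596·696.
So P* = 18.2/0.261 = 69.7, and then Q* = 696 - 1.24·69.7 = 610.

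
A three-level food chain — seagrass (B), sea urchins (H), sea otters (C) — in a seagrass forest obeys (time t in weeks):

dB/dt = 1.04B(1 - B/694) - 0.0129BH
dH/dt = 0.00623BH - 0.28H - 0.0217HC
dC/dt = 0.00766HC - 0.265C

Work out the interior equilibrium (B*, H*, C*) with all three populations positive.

From dC/dt = 0: 0.00766H* = 0.265, so H* = 34.6.
From dB/dt = 0: 1.04(1 - B*/694) = 0.0129·34.6, giving B* = 694·(1 - 0.429) = 396.
From dH/dt = 0: 0.00623·396 - 0.28 = 0.0217C*, so C* = 2.19/0.0217 = 101.

B* ≈ 396, H* ≈ 34.6, C* ≈ 101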